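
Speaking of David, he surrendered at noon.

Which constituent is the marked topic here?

David

The construction explicitly marks "David" as what the sentence is about — the topic.
The remainder of the clause is the comment (what is said about the topic).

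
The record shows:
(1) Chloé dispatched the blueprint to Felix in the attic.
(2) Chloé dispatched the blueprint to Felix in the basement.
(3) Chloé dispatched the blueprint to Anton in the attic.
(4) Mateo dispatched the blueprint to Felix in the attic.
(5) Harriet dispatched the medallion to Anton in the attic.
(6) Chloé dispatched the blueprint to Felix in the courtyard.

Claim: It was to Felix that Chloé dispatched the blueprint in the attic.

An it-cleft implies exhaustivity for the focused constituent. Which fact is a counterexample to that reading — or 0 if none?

3

The cleft puts "Felix" in focus and presupposes the open proposition with same agent, thing, setting (Chloé / the blueprint / in the attic).
The exhaustive reading says no other recipient fits that background.
But fact (3) also has same agent, thing, setting (Chloé / the blueprint / in the attic), with recipient = Anton — so the exhaustive reading fails.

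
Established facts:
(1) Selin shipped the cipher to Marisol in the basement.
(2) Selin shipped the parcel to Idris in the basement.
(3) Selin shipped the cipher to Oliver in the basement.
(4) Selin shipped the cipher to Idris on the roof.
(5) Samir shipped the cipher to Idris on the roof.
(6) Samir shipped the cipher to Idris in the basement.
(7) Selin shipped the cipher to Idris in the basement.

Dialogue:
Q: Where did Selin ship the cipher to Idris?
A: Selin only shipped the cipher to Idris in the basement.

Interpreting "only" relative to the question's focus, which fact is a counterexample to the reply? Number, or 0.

4

Answering "Where did ...?" puts focus on the setting — here, "in the basement".
"Only" then excludes alternative settings while the background — same agent, thing, recipient (Selin / the cipher / Idris) — is held fixed.
Fact (4) keeps same agent, thing, recipient (Selin / the cipher / Idris) but has setting = on the roof; that refutes the reply.
(Fact (2) would refute a reading with focus on the thing — but that is not what the question asks.)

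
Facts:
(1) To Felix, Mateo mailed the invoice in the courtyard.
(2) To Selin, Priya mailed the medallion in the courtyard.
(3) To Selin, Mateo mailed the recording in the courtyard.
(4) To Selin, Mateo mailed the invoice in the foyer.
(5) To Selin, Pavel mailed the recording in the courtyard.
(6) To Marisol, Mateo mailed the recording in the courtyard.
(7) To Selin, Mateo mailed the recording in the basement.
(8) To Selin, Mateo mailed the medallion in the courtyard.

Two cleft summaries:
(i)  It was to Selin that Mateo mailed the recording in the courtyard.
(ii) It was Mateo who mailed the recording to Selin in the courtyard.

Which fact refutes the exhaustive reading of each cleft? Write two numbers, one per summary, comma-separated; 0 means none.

(i): focus "Selin". Looking for same agent, thing, setting (Mateo / the recording / in the courtyard) with some other recipient — fact (6) has Marisol there. Refuted.
(ii): focus "Mateo". Looking for same thing, recipient, setting (the recording / Selin / in the courtyard) with some other agent — fact (5) has Pavel there. Refuted.

6, 5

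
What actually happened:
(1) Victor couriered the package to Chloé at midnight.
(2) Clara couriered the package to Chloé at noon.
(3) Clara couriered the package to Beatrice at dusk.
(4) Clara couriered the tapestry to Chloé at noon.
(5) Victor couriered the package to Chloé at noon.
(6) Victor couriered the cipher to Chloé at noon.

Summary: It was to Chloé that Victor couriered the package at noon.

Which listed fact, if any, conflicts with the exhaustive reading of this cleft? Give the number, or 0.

0

Focus of the cleft: "Chloé" (the recipient). Presupposed background: same agent, thing, setting (Victor / the package / at noon).
Exhaustivity: Chloé is the only recipient satisfying that background.
No listed fact matches the background with a different recipient. Exhaustivity holds.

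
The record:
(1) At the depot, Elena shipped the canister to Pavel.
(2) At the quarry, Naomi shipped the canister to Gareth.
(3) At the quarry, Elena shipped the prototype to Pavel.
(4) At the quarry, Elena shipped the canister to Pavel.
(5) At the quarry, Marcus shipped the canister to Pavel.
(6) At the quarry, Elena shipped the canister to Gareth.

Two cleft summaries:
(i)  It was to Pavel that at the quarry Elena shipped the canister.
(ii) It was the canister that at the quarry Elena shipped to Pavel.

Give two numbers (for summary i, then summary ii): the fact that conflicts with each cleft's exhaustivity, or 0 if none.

Summary (i) focuses "Pavel" (the recipient); background agent = Elena, thing = the canister, setting = at the quarry. Fact (6) matches that background with recipient = Gareth — refutes (i).
Summary (ii) focuses "the canister" (the thing); background agent = Elena, recipient = Pavel, setting = at the quarry. Fact (3) matches that background with thing = the prototype — refutes (ii).

6, 3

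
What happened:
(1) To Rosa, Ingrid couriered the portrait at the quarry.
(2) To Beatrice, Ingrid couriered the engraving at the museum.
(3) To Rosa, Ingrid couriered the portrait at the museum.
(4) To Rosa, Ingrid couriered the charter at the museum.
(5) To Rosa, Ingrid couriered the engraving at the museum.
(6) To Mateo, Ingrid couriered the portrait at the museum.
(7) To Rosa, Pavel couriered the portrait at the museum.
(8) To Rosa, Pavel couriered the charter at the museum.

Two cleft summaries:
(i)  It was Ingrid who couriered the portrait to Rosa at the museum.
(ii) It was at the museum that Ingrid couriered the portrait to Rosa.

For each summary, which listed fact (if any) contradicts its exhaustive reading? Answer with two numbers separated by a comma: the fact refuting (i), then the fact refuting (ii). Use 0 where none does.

7, 1

(i): focus "Ingrid". Looking for thing = the portrait, recipient = Rosa, setting = at the museum with some other agent — fact (7) has Pavel there. Refuted.
(ii): focus "at the museum". Looking for agent = Ingrid, thing = the portrait, recipient = Rosa with some other setting — fact (1) has at the quarry there. Refuted.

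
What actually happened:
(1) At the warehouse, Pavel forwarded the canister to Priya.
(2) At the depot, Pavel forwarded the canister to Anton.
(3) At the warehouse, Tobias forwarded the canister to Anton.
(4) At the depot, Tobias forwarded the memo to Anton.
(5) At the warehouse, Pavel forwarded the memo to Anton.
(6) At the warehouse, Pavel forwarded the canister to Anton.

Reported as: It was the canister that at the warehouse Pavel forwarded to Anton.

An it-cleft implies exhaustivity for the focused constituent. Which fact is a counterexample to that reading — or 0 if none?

5

Focus of the cleft: "the canister" (the thing). Presupposed background: Pavel as agent and Anton as recipient and at the warehouse as setting.
The exhaustive reading says no other thing fits that background.
But fact (5) also has Pavel as agent and Anton as recipient and at the warehouse as setting, with thing = the memo — so the exhaustive reading fails.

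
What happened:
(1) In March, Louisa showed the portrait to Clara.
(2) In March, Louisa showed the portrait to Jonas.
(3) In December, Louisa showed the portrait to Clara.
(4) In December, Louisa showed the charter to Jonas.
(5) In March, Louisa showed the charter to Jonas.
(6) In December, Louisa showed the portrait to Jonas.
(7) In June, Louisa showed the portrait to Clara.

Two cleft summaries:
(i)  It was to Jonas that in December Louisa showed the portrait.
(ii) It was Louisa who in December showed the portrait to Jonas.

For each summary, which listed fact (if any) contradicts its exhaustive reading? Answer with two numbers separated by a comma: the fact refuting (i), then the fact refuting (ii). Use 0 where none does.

3, 0

Summary (i) focuses "Jonas" (the recipient); background Louisa as agent and the portrait as thing and in December as setting. Fact (3) matches that background with recipient = Clara — refutes (i).
Summary (ii) focuses "Louisa" (the agent); background the portrait as thing and Jonas as recipient and in December as setting. No fact matches that background with a different agent, so 0.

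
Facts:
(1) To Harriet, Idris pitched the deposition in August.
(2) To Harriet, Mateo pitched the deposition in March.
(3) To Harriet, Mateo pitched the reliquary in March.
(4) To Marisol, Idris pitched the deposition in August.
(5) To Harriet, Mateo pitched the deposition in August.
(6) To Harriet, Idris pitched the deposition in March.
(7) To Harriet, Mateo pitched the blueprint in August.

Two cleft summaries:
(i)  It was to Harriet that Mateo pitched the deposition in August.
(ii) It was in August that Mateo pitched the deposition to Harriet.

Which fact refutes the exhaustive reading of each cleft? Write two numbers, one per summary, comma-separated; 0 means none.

(i): focus "Harriet". No fact shares Mateo as agent and the deposition as thing and in August as setting with a different recipient. 0.
(ii): focus "in August". Looking for Mateo as agent and the deposition as thing and Harriet as recipient with some other setting — fact (2) has in March there. Refuted.

0, 2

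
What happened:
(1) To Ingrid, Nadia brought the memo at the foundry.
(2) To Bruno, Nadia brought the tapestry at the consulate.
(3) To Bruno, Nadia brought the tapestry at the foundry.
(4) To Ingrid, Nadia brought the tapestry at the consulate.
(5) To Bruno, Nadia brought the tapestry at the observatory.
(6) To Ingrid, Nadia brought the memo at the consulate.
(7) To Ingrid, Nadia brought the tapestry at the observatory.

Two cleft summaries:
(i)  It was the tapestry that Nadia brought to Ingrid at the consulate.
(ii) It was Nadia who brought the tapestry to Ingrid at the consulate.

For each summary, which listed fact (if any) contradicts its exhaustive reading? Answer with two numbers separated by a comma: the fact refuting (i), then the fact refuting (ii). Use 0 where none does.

6, 0

Summary (i) focuses "the tapestry" (the thing); background agent = Nadia, recipient = Ingrid, setting = at the consulate. Fact (6) matches that background with thing = the memo — refutes (i).
Summary (ii) focuses "Nadia" (the agent); background thing = the tapestry, recipient = Ingrid, setting = at the consulate. No fact matches that background with a different agent, so 0.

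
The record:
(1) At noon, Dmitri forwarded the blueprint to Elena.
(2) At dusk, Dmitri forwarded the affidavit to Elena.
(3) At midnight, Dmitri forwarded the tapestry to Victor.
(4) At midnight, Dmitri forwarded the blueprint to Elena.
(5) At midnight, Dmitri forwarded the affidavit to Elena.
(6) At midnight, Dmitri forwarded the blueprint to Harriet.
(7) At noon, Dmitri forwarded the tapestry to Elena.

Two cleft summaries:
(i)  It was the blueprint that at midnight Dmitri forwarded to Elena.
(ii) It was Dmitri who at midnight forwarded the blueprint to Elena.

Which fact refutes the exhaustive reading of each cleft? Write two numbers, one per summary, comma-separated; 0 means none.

5, 0

Summary (i) focuses "the blueprint" (the thing); background same agent, recipient, setting (Dmitri / Elena / at midnight). Fact (5) matches that background with thing = the affidavit — refutes (i).
Summary (ii) focuses "Dmitri" (the agent); background same thing, recipient, setting (the blueprint / Elena / at midnight). No fact matches that background with a different agent, so 0.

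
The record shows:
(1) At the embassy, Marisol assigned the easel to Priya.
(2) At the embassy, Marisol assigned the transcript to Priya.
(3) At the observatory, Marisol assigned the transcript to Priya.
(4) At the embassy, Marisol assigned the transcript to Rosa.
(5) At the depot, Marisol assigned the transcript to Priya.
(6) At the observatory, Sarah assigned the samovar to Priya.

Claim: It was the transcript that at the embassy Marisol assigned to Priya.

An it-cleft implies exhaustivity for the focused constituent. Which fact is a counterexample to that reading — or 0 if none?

The cleft puts "the transcript" in focus and presupposes the open proposition with agent = Marisol, recipient = Priya, setting = at the embassy.
The exhaustive reading says no other thing fits that background.
But fact (1) also has agent = Marisol, recipient = Priya, setting = at the embassy, with thing = the easel — so the exhaustive reading fails.

1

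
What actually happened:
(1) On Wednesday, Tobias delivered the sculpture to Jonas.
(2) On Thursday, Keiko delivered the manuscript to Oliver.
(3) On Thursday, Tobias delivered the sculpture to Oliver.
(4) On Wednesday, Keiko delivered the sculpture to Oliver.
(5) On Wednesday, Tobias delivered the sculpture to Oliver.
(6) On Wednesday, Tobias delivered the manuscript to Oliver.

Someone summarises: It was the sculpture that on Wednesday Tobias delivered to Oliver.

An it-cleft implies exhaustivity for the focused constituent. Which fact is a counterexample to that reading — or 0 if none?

6

The cleft puts "the sculpture" in focus and presupposes the open proposition with agent = Tobias, recipient = Oliver, setting = on Wednesday.
The exhaustive reading says no other thing fits that background.
But fact (6) also has agent = Tobias, recipient = Oliver, setting = on Wednesday, with thing = the manuscript — so the exhaustive reading fails.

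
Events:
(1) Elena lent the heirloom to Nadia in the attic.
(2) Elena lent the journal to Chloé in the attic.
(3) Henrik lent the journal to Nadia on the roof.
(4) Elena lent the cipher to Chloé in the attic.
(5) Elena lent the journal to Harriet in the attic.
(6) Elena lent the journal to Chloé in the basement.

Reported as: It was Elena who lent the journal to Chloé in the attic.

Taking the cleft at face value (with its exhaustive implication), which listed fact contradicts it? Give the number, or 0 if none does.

The cleft puts "Elena" in focus and presupposes the open proposition with the journal as thing and Chloé as recipient and in the attic as setting.
Exhaustivity: Elena is the only agent satisfying that background.
No listed fact matches the background with a different agent. Exhaustivity holds.

0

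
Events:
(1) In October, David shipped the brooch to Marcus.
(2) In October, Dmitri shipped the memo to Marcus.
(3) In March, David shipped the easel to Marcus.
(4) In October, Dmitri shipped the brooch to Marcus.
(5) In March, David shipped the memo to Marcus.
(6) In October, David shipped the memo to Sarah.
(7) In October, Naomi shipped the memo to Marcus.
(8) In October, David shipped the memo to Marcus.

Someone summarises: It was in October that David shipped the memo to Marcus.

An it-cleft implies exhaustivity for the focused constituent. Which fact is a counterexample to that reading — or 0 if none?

Focus of the cleft: "in October" (the setting). Presupposed background: same agent, thing, recipient (David / the memo / Marcus).
The exhaustive reading says no other setting fits that background.
But fact (5) also has same agent, thing, recipient (David / the memo / Marcus), with setting = in March — so the exhaustive reading fails.

5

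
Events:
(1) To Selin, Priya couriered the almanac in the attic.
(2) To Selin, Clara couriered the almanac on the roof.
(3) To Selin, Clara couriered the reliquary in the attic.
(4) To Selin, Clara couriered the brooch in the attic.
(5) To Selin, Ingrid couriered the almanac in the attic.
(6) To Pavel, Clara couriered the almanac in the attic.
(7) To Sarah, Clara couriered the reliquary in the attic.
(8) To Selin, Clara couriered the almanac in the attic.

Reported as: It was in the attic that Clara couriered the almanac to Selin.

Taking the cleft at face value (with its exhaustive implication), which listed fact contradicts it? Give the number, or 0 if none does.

2

The cleft puts "in the attic" in focus and presupposes the open proposition with Clara as agent and the almanac as thing and Selin as recipient.
Exhaustivity: in the attic is the only setting satisfying that background.
Fact (2) shares the background but with setting = on the roof; exhaustivity is violated.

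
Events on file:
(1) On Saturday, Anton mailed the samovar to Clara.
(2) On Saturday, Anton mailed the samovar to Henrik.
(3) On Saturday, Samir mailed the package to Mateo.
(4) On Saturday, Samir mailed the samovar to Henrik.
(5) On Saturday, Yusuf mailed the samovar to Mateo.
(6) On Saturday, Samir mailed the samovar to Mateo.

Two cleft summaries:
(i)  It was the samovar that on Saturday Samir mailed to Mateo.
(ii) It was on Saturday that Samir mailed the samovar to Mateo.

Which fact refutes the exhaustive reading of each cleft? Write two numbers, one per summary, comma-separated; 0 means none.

(i): focus "the samovar". Looking for Samir as agent and Mateo as recipient and on Saturday as setting with some other thing — fact (3) has the package there. Refuted.
(ii): focus "on Saturday". No fact shares Samir as agent and the samovar as thing and Mateo as recipient with a different setting. 0.

3, 0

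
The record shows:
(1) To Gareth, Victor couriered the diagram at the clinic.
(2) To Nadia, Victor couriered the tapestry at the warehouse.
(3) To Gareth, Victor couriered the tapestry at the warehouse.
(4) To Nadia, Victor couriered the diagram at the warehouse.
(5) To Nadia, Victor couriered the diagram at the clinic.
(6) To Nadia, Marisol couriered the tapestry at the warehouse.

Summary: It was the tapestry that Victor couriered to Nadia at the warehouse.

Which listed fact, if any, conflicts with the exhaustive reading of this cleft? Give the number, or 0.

Focus of the cleft: "the tapestry" (the thing). Presupposed background: Victor as agent and Nadia as recipient and at the warehouse as setting.
The exhaustive reading says no other thing fits that background.
Fact (4) shares the background but with thing = the diagram; exhaustivity is violated.

4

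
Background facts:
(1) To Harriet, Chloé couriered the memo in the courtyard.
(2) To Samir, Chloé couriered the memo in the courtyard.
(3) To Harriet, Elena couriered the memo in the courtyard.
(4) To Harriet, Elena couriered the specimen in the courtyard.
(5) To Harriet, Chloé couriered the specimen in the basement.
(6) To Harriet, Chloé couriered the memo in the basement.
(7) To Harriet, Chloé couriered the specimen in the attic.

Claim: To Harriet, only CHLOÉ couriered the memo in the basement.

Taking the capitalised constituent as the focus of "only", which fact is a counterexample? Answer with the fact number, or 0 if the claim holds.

The capitals mark "Chloé" as focus. So "only" rules out other agents, with the rest (thing = the memo, recipient = Harriet, setting = in the basement) as background.
No fact matches thing = the memo, recipient = Harriet, setting = in the basement with a different agent — every other fact differs on at least one backgrounded slot. So no fact refutes it.

0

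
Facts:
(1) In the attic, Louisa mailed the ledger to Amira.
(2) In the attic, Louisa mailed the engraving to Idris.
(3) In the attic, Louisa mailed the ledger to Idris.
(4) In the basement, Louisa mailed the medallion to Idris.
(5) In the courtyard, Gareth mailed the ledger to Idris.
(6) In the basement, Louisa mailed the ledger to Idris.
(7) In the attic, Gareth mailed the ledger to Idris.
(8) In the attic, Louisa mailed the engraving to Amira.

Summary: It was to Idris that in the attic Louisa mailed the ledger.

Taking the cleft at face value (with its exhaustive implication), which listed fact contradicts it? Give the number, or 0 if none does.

1

The cleft puts "Idris" in focus and presupposes the open proposition with Louisa as agent and the ledger as thing and in the attic as setting.
The exhaustive reading says no other recipient fits that background.
But fact (1) also has Louisa as agent and the ledger as thing and in the attic as setting, with recipient = Amira — so the exhaustive reading fails.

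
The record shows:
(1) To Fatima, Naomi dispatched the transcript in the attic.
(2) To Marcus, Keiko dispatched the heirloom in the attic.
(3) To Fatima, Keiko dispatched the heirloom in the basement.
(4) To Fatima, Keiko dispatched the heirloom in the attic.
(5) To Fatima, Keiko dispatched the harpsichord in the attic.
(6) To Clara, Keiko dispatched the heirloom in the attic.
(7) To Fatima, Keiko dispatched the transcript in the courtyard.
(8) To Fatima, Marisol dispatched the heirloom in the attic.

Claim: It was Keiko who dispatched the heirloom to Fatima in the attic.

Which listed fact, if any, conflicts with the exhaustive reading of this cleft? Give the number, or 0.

8

The cleft puts "Keiko" in focus and presupposes the open proposition with the heirloom as thing and Fatima as recipient and in the attic as setting.
The exhaustive reading says no other agent fits that background.
But fact (8) also has the heirloom as thing and Fatima as recipient and in the attic as setting, with agent = Marisol — so the exhaustive reading fails.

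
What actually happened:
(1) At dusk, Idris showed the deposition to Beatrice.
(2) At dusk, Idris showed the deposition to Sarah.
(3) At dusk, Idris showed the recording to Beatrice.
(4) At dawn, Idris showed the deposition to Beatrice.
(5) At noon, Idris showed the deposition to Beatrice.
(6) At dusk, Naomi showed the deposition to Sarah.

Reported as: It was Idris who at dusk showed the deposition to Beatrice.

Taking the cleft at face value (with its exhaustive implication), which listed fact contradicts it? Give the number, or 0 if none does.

0

Focus of the cleft: "Idris" (the agent). Presupposed background: the deposition as thing and Beatrice as recipient and at dusk as setting.
Exhaustivity: Idris is the only agent satisfying that background.
Every other fact differs from the presupposition on some backgrounded slot, so none challenges the exhaustivity.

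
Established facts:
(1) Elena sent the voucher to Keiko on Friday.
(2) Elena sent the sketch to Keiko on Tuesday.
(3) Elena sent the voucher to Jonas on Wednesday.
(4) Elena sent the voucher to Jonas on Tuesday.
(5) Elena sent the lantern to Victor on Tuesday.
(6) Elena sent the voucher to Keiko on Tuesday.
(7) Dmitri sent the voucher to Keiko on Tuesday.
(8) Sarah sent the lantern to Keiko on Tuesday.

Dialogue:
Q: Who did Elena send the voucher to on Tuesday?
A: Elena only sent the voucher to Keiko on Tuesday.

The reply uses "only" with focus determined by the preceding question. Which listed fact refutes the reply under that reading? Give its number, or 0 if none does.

The question "Who did ... to ...?" targets the recipient, so in the reply the focus falls on "Keiko".
So "only" ranges over recipients; the rest (agent = Elena, thing = the voucher, setting = on Tuesday) is presupposed.
Fact (4) shares the background with a different recipient (Jonas) — counterexample.
(Fact (1) would refute a reading with focus on the setting — but that is not what the question asks.)

4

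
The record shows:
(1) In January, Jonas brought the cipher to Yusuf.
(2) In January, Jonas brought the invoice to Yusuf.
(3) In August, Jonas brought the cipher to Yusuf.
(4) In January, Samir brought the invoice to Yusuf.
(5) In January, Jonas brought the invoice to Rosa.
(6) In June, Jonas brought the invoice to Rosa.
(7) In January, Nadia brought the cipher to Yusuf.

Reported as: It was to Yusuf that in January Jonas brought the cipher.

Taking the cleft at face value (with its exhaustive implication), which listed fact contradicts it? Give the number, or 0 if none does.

0

The cleft puts "Yusuf" in focus and presupposes the open proposition with same agent, thing, setting (Jonas / the cipher / in January).
The exhaustive reading says no other recipient fits that background.
Every other fact differs from the presupposition on some backgrounded slot, so none challenges the exhaustivity.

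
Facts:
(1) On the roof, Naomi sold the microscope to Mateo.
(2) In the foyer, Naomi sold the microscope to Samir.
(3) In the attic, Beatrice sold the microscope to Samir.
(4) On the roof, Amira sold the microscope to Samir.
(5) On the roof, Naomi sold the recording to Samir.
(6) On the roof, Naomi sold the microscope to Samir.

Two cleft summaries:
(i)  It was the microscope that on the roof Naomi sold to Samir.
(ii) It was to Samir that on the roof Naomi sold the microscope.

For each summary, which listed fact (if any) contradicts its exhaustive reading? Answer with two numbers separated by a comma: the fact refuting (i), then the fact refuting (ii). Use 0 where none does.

(i): focus "the microscope". Looking for agent = Naomi, recipient = Samir, setting = on the roof with some other thing — fact (5) has the recording there. Refuted.
(ii): focus "Samir". Looking for agent = Naomi, thing = the microscope, setting = on the roof with some other recipient — fact (1) has Mateo there. Refuted.

5, 1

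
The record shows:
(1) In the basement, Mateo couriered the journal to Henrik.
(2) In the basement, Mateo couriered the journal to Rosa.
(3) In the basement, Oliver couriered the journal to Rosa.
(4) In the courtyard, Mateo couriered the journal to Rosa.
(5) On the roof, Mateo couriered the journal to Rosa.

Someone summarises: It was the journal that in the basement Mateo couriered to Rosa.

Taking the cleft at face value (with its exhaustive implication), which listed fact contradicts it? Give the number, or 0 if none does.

0

The cleft puts "the journal" in focus and presupposes the open proposition with Mateo as agent and Rosa as recipient and in the basement as setting.
Exhaustivity: the journal is the only thing satisfying that background.
No listed fact matches the background with a different thing. Exhaustivity holds.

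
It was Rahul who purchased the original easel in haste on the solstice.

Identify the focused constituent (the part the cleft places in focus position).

Rahul

In an it-cleft "It was X that/who ...", the clefted constituent X is the focus; the that/who-clause expresses the presupposed open proposition.
Here the focus is "Rahul". The backgrounded (presupposed) material includes "the original easel", "on the solstice" and "in haste".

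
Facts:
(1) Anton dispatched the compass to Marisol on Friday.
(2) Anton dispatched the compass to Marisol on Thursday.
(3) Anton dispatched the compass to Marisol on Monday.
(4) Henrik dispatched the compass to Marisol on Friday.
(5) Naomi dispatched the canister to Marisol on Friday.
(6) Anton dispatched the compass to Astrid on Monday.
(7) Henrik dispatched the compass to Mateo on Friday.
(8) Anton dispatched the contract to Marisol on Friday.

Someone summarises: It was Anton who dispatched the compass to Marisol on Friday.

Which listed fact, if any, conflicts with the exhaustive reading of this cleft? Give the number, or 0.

Focus of the cleft: "Anton" (the agent). Presupposed background: thing = the compass, recipient = Marisol, setting = on Friday.
The exhaustive reading says no other agent fits that background.
But fact (4) also has thing = the compass, recipient = Marisol, setting = on Friday, with agent = Henrik — so the exhaustive reading fails.

4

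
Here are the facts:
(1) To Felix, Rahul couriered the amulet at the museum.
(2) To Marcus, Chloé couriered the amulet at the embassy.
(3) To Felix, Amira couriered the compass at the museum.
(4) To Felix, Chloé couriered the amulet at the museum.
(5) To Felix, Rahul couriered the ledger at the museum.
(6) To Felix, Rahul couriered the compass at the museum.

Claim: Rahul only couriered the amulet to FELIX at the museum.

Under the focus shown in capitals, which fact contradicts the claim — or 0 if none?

The capitals mark "Felix" as focus. So "only" rules out other recipients, with the rest (same agent, thing, setting (Rahul / the amulet / at the museum)) as background.
Every other fact changes something in the background, not just the recipient. Nothing refutes the claim.

0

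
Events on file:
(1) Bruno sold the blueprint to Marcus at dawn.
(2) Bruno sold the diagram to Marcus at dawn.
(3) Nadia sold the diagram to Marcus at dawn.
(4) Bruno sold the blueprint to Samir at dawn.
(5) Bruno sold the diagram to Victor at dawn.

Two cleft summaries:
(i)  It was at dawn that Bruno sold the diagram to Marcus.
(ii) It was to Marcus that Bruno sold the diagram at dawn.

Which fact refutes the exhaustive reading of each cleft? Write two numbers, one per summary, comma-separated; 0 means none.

Summary (i) focuses "at dawn" (the setting); background same agent, thing, recipient (Bruno / the diagram / Marcus). No fact matches that background with a different setting, so 0.
Summary (ii) focuses "Marcus" (the recipient); background same agent, thing, setting (Bruno / the diagram / at dawn). Fact (5) matches that background with recipient = Victor — refutes (ii).

0, 5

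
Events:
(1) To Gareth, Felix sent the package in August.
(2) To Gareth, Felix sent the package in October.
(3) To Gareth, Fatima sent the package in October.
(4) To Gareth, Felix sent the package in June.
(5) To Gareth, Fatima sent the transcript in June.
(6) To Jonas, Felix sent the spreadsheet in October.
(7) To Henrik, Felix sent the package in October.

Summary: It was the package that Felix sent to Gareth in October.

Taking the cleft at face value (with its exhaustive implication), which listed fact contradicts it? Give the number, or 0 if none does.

Focus of the cleft: "the package" (the thing). Presupposed background: agent = Felix, recipient = Gareth, setting = in October.
The exhaustive reading says no other thing fits that background.
No listed fact matches the background with a different thing. Exhaustivity holds.

0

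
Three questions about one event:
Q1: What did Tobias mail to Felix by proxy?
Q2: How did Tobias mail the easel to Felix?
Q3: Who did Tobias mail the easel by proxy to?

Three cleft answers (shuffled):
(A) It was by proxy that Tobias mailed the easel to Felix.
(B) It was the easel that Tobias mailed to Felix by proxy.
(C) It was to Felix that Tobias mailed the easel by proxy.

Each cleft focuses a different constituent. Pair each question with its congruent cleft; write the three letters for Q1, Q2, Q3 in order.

Q1 asks about the direct object; cleft (B) focuses "the easel", which is the direct object — so Q1 → B.
Q2 asks about the manner; cleft (A) focuses "by proxy", which is the manner — so Q2 → A.
Q3 asks about the recipient; cleft (C) focuses "to Felix", which is the recipient — so Q3 → C.
Mapping: Q1→B, Q2→A, Q3→C.

BAC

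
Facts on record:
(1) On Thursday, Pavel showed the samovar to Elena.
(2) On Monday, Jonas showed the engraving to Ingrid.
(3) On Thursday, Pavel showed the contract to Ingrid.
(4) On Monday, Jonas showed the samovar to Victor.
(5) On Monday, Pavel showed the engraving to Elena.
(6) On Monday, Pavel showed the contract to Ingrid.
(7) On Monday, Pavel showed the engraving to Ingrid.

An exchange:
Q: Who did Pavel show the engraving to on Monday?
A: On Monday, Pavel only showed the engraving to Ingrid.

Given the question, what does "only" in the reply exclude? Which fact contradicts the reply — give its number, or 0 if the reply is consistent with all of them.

5

Answering "Who did ... to ...?" puts focus on the recipient — here, "Ingrid".
So "only" ranges over recipients; the rest (same agent, thing, setting (Pavel / the engraving / on Monday)) is presupposed.
Fact (5) keeps same agent, thing, setting (Pavel / the engraving / on Monday) but has recipient = Elena; that refutes the reply.
(Fact (6) would refute a reading with focus on the thing — but that is not what the question asks.)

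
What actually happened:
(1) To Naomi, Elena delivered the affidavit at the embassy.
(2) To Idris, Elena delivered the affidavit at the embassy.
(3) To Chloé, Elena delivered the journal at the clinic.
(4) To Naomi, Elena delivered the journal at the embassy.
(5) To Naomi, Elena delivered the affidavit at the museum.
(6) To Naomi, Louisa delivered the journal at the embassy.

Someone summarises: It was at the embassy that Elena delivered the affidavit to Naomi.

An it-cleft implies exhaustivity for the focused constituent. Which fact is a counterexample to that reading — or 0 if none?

5

The cleft puts "at the embassy" in focus and presupposes the open proposition with same agent, thing, recipient (Elena / the affidavit / Naomi).
The exhaustive reading says no other setting fits that background.
Fact (5) shares the background but with setting = at the museum; exhaustivity is violated.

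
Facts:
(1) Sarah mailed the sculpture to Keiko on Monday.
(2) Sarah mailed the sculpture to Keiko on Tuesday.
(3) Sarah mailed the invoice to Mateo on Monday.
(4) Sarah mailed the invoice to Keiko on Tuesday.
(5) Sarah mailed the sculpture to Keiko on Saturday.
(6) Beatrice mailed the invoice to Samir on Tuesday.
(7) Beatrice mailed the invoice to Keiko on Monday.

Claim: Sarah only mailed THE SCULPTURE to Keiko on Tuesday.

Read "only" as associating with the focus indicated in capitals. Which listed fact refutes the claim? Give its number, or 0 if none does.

4

Focus (in capitals) is "the sculpture" — the thing. "Only" excludes alternative things while holding fixed agent = Sarah, recipient = Keiko, setting = on Tuesday.
Fact (4) matches on agent = Sarah, recipient = Keiko, setting = on Tuesday, but has thing = the invoice instead. That refutes the claim.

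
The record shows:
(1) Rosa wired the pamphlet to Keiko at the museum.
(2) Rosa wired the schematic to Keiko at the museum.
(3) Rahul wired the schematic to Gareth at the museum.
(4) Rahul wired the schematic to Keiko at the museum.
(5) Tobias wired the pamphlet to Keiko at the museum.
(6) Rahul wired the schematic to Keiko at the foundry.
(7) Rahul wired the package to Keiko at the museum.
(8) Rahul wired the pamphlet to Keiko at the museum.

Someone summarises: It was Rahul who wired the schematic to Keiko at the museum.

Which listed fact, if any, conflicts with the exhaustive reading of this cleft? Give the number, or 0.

2

Focus of the cleft: "Rahul" (the agent). Presupposed background: same thing, recipient, setting (the schematic / Keiko / at the museum).
Exhaustivity: Rahul is the only agent satisfying that background.
But fact (2) also has same thing, recipient, setting (the schematic / Keiko / at the museum), with agent = Rosa — so the exhaustive reading fails.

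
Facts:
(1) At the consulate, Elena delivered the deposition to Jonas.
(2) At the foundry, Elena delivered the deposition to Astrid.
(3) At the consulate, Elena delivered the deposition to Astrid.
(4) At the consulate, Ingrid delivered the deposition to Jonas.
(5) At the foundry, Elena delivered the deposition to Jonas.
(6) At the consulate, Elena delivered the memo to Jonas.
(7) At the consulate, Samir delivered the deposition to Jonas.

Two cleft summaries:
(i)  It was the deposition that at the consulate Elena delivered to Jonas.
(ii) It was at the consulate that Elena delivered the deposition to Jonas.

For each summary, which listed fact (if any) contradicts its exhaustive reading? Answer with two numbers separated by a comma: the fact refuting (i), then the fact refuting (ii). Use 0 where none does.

(i): focus "the deposition". Looking for Elena as agent and Jonas as recipient and at the consulate as setting with some other thing — fact (6) has the memo there. Refuted.
(ii): focus "at the consulate". Looking for Elena as agent and the deposition as thing and Jonas as recipient with some other setting — fact (5) has at the foundry there. Refuted.

6, 5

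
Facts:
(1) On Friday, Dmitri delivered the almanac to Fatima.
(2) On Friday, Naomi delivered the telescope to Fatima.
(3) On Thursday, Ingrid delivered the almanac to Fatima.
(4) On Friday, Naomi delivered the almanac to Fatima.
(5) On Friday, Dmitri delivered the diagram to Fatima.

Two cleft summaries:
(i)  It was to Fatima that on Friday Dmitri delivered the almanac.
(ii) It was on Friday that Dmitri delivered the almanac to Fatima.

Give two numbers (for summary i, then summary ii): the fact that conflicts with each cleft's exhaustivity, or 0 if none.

0, 0

(i): focus "Fatima". No fact shares Dmitri as agent and the almanac as thing and on Friday as setting with a different recipient. 0.
(ii): focus "on Friday". No fact shares Dmitri as agent and the almanac as thing and Fatima as recipient with a different setting. 0.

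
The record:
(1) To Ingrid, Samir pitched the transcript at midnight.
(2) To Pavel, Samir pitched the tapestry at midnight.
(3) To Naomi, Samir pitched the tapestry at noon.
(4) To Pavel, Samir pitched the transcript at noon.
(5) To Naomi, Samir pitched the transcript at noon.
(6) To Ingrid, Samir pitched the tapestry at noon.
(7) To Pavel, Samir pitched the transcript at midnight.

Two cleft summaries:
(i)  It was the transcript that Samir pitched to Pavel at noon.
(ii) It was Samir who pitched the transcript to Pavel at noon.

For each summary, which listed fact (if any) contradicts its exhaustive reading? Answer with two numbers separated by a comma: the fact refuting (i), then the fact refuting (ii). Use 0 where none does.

0, 0

(i): focus "the transcript". No fact shares same agent, recipient, setting (Samir / Pavel / at noon) with a different thing. 0.
(ii): focus "Samir". No fact shares same thing, recipient, setting (the transcript / Pavel / at noon) with a different agent. 0.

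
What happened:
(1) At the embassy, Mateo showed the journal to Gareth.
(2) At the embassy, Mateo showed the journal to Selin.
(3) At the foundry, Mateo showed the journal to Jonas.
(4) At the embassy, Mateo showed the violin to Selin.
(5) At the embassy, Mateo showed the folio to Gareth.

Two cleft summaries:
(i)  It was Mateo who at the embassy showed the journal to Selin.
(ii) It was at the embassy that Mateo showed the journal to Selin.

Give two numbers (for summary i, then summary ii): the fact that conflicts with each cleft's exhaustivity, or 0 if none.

0, 0

(i): focus "Mateo". No fact shares the journal as thing and Selin as recipient and at the embassy as setting with a different agent. 0.
(ii): focus "at the embassy". No fact shares Mateo as agent and the journal as thing and Selin as recipient with a different setting. 0.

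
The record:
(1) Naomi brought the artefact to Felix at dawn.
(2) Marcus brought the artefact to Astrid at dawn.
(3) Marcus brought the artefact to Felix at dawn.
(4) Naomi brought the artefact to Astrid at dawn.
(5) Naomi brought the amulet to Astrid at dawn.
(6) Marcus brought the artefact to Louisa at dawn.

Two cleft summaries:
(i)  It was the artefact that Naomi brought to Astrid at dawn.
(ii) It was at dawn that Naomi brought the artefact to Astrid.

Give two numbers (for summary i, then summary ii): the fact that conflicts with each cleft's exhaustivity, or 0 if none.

5, 0

Summary (i) focuses "the artefact" (the thing); background agent = Naomi, recipient = Astrid, setting = at dawn. Fact (5) matches that background with thing = the amulet — refutes (i).
Summary (ii) focuses "at dawn" (the setting); background agent = Naomi, thing = the artefact, recipient = Astrid. No fact matches that background with a different setting, so 0.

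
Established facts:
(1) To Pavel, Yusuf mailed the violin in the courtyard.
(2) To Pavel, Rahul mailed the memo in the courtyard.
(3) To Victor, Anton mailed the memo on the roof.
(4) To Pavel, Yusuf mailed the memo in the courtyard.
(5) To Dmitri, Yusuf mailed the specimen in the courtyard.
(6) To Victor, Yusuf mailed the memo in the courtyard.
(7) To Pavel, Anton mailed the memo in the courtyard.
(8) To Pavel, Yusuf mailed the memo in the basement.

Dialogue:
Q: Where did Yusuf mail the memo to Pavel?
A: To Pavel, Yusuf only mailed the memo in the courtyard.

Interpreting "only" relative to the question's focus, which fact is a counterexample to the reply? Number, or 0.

8

The question "Where did ...?" targets the setting, so in the reply the focus falls on "in the courtyard".
So "only" ranges over settings; the rest (Yusuf as agent and the memo as thing and Pavel as recipient) is presupposed.
Fact (8) keeps Yusuf as agent and the memo as thing and Pavel as recipient but has setting = in the basement; that refutes the reply.
(Fact (1) would refute a reading with focus on the thing — but that is not what the question asks.)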